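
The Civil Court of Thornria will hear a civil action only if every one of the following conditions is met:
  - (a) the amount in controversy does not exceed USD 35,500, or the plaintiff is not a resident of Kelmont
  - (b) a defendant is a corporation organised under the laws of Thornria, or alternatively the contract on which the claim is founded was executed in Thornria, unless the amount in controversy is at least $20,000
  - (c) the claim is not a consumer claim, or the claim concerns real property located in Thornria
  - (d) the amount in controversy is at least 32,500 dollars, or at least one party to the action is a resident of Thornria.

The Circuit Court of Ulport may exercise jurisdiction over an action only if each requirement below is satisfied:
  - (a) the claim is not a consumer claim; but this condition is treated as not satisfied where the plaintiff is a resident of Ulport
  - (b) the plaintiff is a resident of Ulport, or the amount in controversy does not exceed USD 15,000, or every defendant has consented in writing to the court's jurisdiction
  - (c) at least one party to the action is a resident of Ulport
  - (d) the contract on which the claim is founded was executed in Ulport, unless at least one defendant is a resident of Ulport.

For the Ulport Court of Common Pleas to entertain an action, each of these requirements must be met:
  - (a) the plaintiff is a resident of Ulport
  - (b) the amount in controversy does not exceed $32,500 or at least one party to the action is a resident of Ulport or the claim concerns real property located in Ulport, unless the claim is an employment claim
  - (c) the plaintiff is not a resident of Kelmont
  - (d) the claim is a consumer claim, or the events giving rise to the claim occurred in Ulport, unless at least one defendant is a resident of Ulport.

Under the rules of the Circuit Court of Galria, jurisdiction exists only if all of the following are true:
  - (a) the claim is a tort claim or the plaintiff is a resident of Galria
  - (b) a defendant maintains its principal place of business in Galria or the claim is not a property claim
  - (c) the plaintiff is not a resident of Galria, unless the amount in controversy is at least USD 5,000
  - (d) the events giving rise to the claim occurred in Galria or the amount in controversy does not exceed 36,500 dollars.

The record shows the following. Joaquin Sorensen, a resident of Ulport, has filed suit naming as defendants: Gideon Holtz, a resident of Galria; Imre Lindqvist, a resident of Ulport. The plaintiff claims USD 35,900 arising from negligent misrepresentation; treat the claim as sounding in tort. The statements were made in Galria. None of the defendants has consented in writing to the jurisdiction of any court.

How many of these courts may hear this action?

3

The Civil Court of Thornria:
  (a) The plaintiff resides in Ulport, which is not Kelmont, which satisfies one of the alternatives. Condition met.
  (b) No defendant is a corporation; no contract (and hence no place of execution) is alleged — no alternative holds. However, the amount in controversy is USD 35,900, which meets the USD 20,000 floor, so the 'unless' proviso supplies this condition. Satisfied.
  (c) The claim is a tort claim, not a consumer claim, so one alternative holds. Met.
  (d) The amount in controversy is USD 35,900, which meets the USD 32,500 floor, which satisfies one of the alternatives. Met.
  → Jurisdiction lies.
The Circuit Court of Ulport:
  (a) The claim is a tort claim, not a consumer claim. However, the plaintiff resides in Ulport, which falls within the stated exception and so defeats the condition. Condition not met.
  (b) The plaintiff resides in Ulport, which satisfies one of the alternatives. Condition met.
  (c) Joaquin Sorensen resides in Ulport. Satisfied.
  (d) No contract (and hence no place of execution) is alleged. The proviso rescues it, though: Imre Lindqvist resides in Ulport. Met.
  → Not every requirement is met — no jurisdiction.
The Ulport Court of Common Pleas:
  (a) The plaintiff resides in Ulport. Met.
  (b) Joaquin Sorensen resides in Ulport, so one alternative holds. Satisfied.
  (c) The plaintiff resides in Ulport, which is not Kelmont. Condition met.
  (d) The claim is a tort claim, not a consumer claim; the operative events occurred in Galria, not Ulport — every alternative fails. However, Imre Lindqvist resides in Ulport, so the 'unless' proviso supplies this condition. Met.
  → All conditions met; jurisdiction exists.
The Circuit Court of Galria:
  (a) The claim is a tort claim, so one alternative holds. Met.
  (b) The claim is a tort claim, not a property claim, so this disjunct is met. Condition met.
  (c) The plaintiff resides in Ulport, which is not Galria. Condition met.
  (d) The operative events occurred in Galria, so one alternative holds. Satisfied.
  → The court has jurisdiction.
Courts with jurisdiction: the Civil Court of Thornria, the Ulport Court of Common Pleas, the Circuit Court of Galria — 3 in total.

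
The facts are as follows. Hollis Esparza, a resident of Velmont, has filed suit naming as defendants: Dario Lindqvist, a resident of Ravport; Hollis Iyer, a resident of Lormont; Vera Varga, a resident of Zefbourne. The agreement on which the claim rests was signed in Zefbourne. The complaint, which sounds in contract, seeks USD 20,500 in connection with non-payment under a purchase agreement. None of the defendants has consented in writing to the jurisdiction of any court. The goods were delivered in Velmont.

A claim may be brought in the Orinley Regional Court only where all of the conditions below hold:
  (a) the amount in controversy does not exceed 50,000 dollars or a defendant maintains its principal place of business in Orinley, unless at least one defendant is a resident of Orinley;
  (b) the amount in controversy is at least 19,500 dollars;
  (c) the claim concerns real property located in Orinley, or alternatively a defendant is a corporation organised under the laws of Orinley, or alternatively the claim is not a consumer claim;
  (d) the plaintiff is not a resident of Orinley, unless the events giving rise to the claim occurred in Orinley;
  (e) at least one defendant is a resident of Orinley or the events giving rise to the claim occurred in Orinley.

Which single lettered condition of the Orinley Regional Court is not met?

(e)

The Orinley Regional Court:
  (a) The amount in controversy is 20,500 dollars, within the 50,000 dollars ceiling, which satisfies one of the alternatives. Met.
  (b) The amount in controversy is USD 20,500, which meets the 19,500 dollars floor. Condition met.
  (c) The claim is a contract claim, not a consumer claim, which satisfies one of the alternatives. Satisfied.
  (d) The plaintiff resides in Velmont, which is not Orinley. Satisfied.
  (e) No defendant resides in Orinley (they reside in Ravport, Lormont, Zefbourne); the operative events occurred in Velmont, not Orinley — none of the alternatives is met. Not met.
Only condition (e) fails.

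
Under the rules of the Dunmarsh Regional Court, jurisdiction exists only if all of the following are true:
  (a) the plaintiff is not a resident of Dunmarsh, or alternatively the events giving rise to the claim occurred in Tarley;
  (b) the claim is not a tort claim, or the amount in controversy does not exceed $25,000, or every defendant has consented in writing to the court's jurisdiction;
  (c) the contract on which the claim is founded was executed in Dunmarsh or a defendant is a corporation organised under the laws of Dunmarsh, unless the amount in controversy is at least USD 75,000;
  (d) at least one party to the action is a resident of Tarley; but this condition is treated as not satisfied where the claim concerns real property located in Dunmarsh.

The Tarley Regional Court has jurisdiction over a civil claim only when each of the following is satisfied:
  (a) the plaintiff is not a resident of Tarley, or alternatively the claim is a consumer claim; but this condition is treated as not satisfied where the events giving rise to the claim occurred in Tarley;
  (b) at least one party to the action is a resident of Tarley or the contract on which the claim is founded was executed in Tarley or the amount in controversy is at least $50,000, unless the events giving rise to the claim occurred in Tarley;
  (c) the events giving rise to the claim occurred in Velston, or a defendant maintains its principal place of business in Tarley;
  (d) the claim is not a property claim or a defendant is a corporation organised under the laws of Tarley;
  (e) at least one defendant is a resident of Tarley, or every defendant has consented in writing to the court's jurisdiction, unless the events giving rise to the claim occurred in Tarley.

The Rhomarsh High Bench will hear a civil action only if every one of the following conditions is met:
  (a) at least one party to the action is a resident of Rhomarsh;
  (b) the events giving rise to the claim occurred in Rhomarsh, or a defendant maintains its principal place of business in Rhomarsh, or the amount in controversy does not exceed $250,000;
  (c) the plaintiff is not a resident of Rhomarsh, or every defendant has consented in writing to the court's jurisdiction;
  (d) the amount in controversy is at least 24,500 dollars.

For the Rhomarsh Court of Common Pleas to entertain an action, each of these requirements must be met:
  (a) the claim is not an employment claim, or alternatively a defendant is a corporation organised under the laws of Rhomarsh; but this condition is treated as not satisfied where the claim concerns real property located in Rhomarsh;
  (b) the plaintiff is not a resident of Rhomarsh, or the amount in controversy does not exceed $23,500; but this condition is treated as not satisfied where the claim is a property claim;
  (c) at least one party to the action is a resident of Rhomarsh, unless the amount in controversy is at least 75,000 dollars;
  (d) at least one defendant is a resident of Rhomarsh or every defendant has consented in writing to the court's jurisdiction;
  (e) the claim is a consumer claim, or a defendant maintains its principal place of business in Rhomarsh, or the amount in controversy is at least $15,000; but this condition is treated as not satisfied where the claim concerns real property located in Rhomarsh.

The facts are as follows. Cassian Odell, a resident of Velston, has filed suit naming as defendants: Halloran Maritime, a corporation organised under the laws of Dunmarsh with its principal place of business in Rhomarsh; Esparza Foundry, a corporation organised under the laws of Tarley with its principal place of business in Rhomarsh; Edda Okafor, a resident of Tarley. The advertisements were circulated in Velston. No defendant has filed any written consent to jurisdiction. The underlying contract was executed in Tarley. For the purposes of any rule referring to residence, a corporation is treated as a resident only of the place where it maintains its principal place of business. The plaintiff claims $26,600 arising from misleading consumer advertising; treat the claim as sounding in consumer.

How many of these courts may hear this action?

The Dunmarsh Regional Court:
  (a) The plaintiff resides in Velston, which is not Dunmarsh, so this disjunct is met. Satisfied.
  (b) The claim is a consumer claim, not a tort claim, so this disjunct is met. Satisfied.
  (c) Halloran Maritime is organised under the laws of Dunmarsh, which satisfies one of the alternatives. Met.
  (d) Edda Okafor resides in Tarley. And the carve-out is inapplicable — the claim does not concern real property. Condition met.
  → All conditions met; jurisdiction exists.
The Tarley Regional Court:
  (a) The plaintiff resides in Velston, which is not Tarley, so one alternative holds. And the carve-out is inapplicable — the operative events occurred in Velston, not Tarley. Condition met.
  (b) Edda Okafor resides in Tarley, which satisfies one of the alternatives. Satisfied.
  (c) The operative events occurred in Velston — that alternative is enough. Met.
  (d) The claim is a consumer claim, not a property claim, so one alternative holds. Met.
  (e) Edda Okafor resides in Tarley — that alternative is enough. Met.
  → The court has jurisdiction.
The Rhomarsh High Bench:
  (a) Halloran Maritime resides in Rhomarsh. Met.
  (b) Halloran Maritime has its principal place of business in Rhomarsh — that alternative is enough. Met.
  (c) The plaintiff resides in Velston, which is not Rhomarsh, so one alternative holds. Met.
  (d) The amount in controversy is $26,600, which meets the $24,500 floor. Met.
  → Jurisdiction lies.
The Rhomarsh Court of Common Pleas:
  (a) The claim is a consumer claim, not an employment claim, so one alternative holds. And the carve-out is inapplicable — the claim does not concern real property. Met.
  (b) The plaintiff resides in Velston, which is not Rhomarsh, so this disjunct is met. The exception is not triggered, since the claim is a consumer claim, not a property claim. Condition met.
  (c) Halloran Maritime resides in Rhomarsh. Met.
  (d) Halloran Maritime resides in Rhomarsh, so one alternative holds. Met.
  (e) The claim is a consumer claim — that alternative is enough. The exception is not triggered, since the claim does not concern real property. Condition met.
  → Every requirement is satisfied — jurisdiction.
Courts with jurisdiction: the Dunmarsh Regional Court, the Tarley Regional Court, the Rhomarsh High Bench, the Rhomarsh Court of Common Pleas — 4 in total.

4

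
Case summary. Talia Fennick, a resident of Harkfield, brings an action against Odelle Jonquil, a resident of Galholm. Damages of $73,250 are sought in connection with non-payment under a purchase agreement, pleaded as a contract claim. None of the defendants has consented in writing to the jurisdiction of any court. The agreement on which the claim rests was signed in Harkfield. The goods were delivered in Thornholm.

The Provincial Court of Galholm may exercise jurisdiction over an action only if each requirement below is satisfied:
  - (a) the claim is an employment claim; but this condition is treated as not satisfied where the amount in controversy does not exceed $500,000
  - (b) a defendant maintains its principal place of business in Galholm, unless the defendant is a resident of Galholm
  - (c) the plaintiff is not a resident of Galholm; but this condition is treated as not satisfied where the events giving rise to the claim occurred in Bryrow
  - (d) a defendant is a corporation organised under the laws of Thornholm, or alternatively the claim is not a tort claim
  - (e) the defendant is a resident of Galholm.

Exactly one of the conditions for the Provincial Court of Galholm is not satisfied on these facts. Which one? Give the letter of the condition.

The Provincial Court of Galholm:
  (a) The claim is a contract claim, not an employment claim. Not satisfied.
  (b) No defendant is a corporation. The proviso rescues it, though: the defendant resides in Galholm. Met.
  (c) The plaintiff resides in Harkfield, which is not Galholm. The exception is not triggered, since the operative events occurred in Thornholm, not Bryrow. Condition met.
  (d) The claim is a contract claim, not a tort claim — that alternative is enough. Condition met.
  (e) The defendant resides in Galholm. Satisfied.
Only condition (a) fails.

(a)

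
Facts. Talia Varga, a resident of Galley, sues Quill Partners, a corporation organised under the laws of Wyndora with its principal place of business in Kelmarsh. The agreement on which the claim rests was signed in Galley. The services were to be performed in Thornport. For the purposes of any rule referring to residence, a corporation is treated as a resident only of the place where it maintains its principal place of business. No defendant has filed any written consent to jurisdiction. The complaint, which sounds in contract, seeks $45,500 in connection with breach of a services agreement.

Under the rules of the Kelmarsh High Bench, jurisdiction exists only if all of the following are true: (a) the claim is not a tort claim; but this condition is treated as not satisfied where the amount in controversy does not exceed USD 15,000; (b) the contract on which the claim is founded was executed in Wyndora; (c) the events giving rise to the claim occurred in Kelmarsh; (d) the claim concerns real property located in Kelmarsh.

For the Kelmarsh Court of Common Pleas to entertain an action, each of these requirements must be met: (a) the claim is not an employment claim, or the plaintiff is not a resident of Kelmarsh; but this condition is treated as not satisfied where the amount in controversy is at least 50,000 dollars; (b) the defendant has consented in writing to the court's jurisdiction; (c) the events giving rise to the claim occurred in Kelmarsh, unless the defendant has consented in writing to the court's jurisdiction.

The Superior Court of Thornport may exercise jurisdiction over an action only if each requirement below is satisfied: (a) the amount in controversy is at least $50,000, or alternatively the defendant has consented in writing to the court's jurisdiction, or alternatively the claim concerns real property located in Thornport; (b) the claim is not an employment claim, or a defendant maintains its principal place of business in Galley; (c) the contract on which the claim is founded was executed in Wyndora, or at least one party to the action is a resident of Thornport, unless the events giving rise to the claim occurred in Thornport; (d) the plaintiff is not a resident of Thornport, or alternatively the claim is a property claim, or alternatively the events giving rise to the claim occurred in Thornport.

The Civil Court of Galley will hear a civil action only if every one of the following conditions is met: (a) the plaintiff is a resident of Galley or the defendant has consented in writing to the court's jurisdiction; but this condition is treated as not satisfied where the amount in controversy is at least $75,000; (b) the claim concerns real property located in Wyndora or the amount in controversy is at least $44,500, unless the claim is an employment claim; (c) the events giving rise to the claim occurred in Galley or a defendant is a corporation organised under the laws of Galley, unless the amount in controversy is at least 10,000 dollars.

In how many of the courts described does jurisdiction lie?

The Kelmarsh High Bench:
  (a) The claim is a contract claim, not a tort claim. The exception is not triggered, since the amount in controversy is 45,500 dollars, above the 15,000 dollars ceiling. Satisfied.
  (b) The contract was executed in Galley, not Wyndora. Not met.
  (c) The operative events occurred in Thornport, not Kelmarsh. Condition not met.
  (d) The claim does not concern real property. Condition not met.
  → Not every requirement is met — no jurisdiction.
The Kelmarsh Court of Common Pleas:
  (a) The claim is a contract claim, not an employment claim, so one alternative holds. The exception is not triggered, since the amount in controversy is USD 45,500, below the $50,000 floor. Condition met.
  (b) No such written consent has been filed. Fails.
  (c) The operative events occurred in Thornport, not Kelmarsh. And no such written consent has been filed, so the proviso does not save it. Not met.
  → At least one condition fails; no jurisdiction.
The Superior Court of Thornport:
  (a) The amount in controversy is 45,500 dollars, below the USD 50,000 floor; no such written consent has been filed; the claim does not concern real property — none of the alternatives is met. Condition not met.
  (b) The claim is a contract claim, not an employment claim — that alternative is enough. Satisfied.
  (c) The contract was executed in Galley, not Wyndora; no party resides in Thornport — none of the alternatives is met. However, the operative events occurred in Thornport, so the 'unless' proviso supplies this condition. Condition met.
  (d) The plaintiff resides in Galley, which is not Thornport, so one alternative holds. Met.
  → Not every requirement is met — no jurisdiction.
The Civil Court of Galley:
  (a) The plaintiff resides in Galley, so one alternative holds. The carve-out does not apply: the amount in controversy is $45,500, below the $75,000 floor. Satisfied.
  (b) The amount in controversy is 45,500 dollars, which meets the 44,500 dollars floor — that alternative is enough. Met.
  (c) The operative events occurred in Thornport, not Galley; the corporate defendant(s) are organised in Wyndora, not Galley — none of the alternatives is met. The proviso rescues it, though: the amount in controversy is USD 45,500, which meets the $10,000 floor. Met.
  → All conditions met; jurisdiction exists.
Courts with jurisdiction: the Civil Court of Galley — 1 in total.

1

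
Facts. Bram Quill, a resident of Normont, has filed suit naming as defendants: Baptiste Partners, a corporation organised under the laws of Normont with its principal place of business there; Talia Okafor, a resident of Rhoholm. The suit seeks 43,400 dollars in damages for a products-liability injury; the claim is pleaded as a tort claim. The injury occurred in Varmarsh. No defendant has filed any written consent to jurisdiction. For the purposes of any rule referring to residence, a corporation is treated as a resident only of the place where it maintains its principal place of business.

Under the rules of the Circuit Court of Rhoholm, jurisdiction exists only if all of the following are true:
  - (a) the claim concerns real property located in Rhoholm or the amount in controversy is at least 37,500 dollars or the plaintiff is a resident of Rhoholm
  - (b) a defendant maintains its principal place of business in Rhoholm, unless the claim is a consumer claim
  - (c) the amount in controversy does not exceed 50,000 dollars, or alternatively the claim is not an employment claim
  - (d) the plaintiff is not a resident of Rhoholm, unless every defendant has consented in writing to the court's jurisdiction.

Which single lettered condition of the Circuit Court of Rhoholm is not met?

The Circuit Court of Rhoholm:
  (a) The amount in controversy is 43,400 dollars, which meets the 37,500 dollars floor, which satisfies one of the alternatives. Met.
  (b) The corporate defendant(s) have their principal place of business in Normont, not Rhoholm. Nor does the 'unless' clause help: the claim is a tort claim, not a consumer claim. Fails.
  (c) The amount in controversy is USD 43,400, within the 50,000 dollars ceiling, which satisfies one of the alternatives. Condition met.
  (d) The plaintiff resides in Normont, which is not Rhoholm. Satisfied.
Only condition (b) fails.

(b)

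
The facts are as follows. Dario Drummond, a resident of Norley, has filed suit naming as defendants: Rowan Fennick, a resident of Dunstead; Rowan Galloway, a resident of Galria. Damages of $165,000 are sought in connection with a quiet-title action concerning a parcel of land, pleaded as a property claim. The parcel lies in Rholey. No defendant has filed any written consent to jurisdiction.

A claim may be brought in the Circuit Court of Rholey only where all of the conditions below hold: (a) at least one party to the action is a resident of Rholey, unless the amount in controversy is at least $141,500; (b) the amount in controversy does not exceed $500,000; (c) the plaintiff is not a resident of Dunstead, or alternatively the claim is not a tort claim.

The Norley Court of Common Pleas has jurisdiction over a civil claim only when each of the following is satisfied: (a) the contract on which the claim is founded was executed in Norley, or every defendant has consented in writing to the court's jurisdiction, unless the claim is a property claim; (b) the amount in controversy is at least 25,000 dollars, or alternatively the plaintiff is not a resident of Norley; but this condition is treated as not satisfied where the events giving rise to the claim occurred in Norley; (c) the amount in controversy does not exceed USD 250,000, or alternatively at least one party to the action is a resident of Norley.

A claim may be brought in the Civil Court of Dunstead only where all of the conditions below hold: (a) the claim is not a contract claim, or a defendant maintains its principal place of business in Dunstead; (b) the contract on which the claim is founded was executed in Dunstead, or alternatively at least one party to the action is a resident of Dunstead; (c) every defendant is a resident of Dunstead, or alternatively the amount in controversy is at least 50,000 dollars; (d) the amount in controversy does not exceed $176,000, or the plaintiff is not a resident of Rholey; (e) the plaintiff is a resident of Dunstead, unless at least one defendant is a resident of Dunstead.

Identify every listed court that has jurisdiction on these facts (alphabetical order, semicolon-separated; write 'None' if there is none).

the Circuit Court of Rholey; the Civil Court of Dunstead; the Norley Court of Common Pleas

The Circuit Court of Rholey:
  (a) No party resides in Rholey. The proviso rescues it, though: the amount in controversy is $165,000, which meets the USD 141,500 floor. Condition met.
  (b) The amount in controversy is $165,000, within the 500,000 dollars ceiling. Condition met.
  (c) The plaintiff resides in Norley, which is not Dunstead, which satisfies one of the alternatives. Satisfied.
  → Jurisdiction lies.
The Norley Court of Common Pleas:
  (a) No contract (and hence no place of execution) is alleged; no such written consent has been filed — none of the alternatives is met. But the claim is a property claim, and the 'unless' clause therefore excuses the requirement. Satisfied.
  (b) The amount in controversy is 165,000 dollars, which meets the 25,000 dollars floor, so this disjunct is met. And the carve-out is inapplicable — the operative events occurred in Rholey, not Norley. Satisfied.
  (c) The amount in controversy is $165,000, within the 250,000 dollars ceiling — that alternative is enough. Met.
  → The court has jurisdiction.
The Civil Court of Dunstead:
  (a) The claim is a property claim, not a contract claim, so one alternative holds. Met.
  (b) Rowan Fennick resides in Dunstead — that alternative is enough. Condition met.
  (c) The amount in controversy is 165,000 dollars, which meets the 50,000 dollars floor, which satisfies one of the alternatives. Condition met.
  (d) The amount in controversy is 165,000 dollars, within the 176,000 dollars ceiling, so this disjunct is met. Met.
  (e) The plaintiff resides in Norley, not Dunstead. However, Rowan Fennick resides in Dunstead, so the 'unless' proviso supplies this condition. Condition met.
  → Jurisdiction lies.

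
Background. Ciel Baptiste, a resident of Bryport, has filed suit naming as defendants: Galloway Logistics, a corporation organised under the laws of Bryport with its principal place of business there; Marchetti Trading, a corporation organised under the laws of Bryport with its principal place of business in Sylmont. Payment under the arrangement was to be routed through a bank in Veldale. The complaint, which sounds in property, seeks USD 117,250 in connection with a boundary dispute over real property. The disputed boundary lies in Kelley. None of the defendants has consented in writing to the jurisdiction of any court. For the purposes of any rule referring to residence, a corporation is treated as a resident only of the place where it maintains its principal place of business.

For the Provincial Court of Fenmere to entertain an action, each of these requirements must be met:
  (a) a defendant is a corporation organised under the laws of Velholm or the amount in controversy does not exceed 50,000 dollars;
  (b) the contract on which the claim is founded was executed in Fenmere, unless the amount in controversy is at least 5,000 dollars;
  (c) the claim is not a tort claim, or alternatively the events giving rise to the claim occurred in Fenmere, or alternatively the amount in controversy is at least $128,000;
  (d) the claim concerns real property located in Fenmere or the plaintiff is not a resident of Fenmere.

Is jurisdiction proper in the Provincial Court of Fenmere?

No

The Provincial Court of Fenmere:
  (a) The corporate defendant(s) are organised in Bryport, not Velholm; the amount in controversy is $117,250, above the 50,000 dollars ceiling — none of the alternatives is met. Not satisfied.
  (b) No contract (and hence no place of execution) is alleged. The proviso rescues it, though: the amount in controversy is $117,250, which meets the USD 5,000 floor. Met.
  (c) The claim is a property claim, not a tort claim, which satisfies one of the alternatives. Satisfied.
  (d) The plaintiff resides in Bryport, which is not Fenmere, which satisfies one of the alternatives. Satisfied.
  → At least one condition fails; no jurisdiction.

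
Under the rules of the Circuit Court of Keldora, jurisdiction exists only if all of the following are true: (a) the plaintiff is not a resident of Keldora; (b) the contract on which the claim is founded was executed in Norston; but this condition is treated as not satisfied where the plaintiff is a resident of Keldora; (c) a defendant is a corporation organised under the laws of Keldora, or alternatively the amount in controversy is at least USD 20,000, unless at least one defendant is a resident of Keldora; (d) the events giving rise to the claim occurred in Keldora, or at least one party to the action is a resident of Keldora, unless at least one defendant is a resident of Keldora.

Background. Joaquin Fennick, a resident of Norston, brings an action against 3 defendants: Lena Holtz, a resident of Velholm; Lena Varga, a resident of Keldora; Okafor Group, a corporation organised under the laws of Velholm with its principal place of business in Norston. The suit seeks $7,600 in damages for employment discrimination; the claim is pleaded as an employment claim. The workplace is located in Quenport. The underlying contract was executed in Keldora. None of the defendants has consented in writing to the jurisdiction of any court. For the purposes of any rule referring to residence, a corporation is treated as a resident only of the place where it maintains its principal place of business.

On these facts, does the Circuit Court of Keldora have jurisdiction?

The Circuit Court of Keldora:
  (a) The plaintiff resides in Norston, which is not Keldora. Satisfied.
  (b) The contract was executed in Keldora, not Norston. Not met.
  (c) The corporate defendant(s) are organised in Velholm, not Keldora; the amount in controversy is 7,600 dollars, below the $20,000 floor — no alternative holds. But Lena Varga resides in Keldora, and the 'unless' clause therefore excuses the requirement. Satisfied.
  (d) Lena Varga resides in Keldora — that alternative is enough. Condition met.
  → No jurisdiction.

No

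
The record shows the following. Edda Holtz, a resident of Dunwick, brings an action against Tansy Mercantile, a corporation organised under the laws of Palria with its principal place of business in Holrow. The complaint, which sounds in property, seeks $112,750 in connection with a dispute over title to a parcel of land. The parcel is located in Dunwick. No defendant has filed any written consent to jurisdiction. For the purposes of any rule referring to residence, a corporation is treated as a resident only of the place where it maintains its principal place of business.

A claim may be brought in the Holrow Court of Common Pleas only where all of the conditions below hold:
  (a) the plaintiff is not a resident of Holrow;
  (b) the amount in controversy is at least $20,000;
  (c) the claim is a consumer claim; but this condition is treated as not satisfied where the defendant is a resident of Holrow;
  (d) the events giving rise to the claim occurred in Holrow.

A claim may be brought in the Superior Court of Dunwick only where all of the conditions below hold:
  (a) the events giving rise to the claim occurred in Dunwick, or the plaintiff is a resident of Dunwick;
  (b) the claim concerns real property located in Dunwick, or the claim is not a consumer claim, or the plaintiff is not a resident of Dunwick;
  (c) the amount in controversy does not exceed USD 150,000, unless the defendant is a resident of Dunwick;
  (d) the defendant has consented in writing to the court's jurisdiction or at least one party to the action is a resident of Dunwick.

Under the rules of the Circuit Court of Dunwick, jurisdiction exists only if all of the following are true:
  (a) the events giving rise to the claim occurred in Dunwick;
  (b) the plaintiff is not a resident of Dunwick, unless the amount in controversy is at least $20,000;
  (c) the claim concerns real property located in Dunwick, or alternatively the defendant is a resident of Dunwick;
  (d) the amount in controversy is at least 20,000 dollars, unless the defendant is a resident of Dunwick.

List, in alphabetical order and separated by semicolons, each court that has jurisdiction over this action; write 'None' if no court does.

the Circuit Court of Dunwick; the Superior Court of Dunwick

The Holrow Court of Common Pleas:
  (a) The plaintiff resides in Dunwick, which is not Holrow. Satisfied.
  (b) The amount in controversy is $112,750, which meets the $20,000 floor. Met.
  (c) The claim is a property claim, not a consumer claim. Not satisfied.
  (d) The operative events occurred in Dunwick, not Holrow. Not satisfied.
  → The court lacks jurisdiction.
The Superior Court of Dunwick:
  (a) The operative events occurred in Dunwick, so one alternative holds. Met.
  (b) The property lies in Dunwick — that alternative is enough. Met.
  (c) The amount in controversy is USD 112,750, within the USD 150,000 ceiling. Satisfied.
  (d) Edda Holtz resides in Dunwick, which satisfies one of the alternatives. Condition met.
  → All conditions met; jurisdiction exists.
The Circuit Court of Dunwick:
  (a) The operative events occurred in Dunwick. Satisfied.
  (b) The plaintiff resides in Dunwick. However, the amount in controversy is $112,750, which meets the 20,000 dollars floor, so the 'unless' proviso supplies this condition. Condition met.
  (c) The property lies in Dunwick, so this disjunct is met. Condition met.
  (d) The amount in controversy is 112,750 dollars, which meets the USD 20,000 floor. Satisfied.
  → Every requirement is satisfied — jurisdiction.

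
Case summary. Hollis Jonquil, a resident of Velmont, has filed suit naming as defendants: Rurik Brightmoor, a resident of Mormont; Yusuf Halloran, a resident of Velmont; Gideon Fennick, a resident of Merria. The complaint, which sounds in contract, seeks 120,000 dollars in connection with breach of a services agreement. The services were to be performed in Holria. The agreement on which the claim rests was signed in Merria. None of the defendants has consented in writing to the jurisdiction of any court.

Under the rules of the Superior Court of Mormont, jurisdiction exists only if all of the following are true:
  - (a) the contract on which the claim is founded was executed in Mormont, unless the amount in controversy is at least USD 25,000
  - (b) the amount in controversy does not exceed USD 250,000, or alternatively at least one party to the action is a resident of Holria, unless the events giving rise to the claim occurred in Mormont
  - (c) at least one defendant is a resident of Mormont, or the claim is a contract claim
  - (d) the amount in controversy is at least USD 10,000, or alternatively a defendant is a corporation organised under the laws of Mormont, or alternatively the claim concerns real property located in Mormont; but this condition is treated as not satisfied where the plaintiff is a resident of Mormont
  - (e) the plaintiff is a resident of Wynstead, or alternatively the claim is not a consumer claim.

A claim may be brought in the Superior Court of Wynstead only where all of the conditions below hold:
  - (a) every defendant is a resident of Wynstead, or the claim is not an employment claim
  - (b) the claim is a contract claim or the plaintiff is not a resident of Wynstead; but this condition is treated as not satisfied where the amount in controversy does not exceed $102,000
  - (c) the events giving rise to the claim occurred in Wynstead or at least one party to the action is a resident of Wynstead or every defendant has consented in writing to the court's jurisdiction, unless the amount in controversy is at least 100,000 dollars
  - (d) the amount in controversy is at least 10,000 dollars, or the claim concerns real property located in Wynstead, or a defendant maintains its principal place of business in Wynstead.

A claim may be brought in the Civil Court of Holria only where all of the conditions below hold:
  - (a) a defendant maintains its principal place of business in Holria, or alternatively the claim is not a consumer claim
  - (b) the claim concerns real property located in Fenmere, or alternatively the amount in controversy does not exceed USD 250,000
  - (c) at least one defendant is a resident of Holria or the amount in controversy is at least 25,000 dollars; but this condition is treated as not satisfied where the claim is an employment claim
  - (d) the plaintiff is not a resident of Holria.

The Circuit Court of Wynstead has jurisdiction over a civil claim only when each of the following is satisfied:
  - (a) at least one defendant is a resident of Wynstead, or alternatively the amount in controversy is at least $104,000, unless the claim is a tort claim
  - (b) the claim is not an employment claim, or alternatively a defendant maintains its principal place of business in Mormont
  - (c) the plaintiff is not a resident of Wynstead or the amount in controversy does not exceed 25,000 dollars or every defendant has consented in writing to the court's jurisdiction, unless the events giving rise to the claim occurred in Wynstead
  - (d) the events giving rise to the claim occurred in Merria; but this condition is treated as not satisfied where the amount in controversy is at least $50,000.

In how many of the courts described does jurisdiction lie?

The Superior Court of Mormont:
  (a) The contract was executed in Merria, not Mormont. But the amount in controversy is USD 120,000, which meets the $25,000 floor, and the 'unless' clause therefore excuses the requirement. Condition met.
  (b) The amount in controversy is 120,000 dollars, within the 250,000 dollars ceiling, so this disjunct is met. Met.
  (c) Rurik Brightmoor resides in Mormont, so one alternative holds. Met.
  (d) The amount in controversy is $120,000, which meets the USD 10,000 floor — that alternative is enough. And the carve-out is inapplicable — the plaintiff resides in Velmont, not Mormont. Condition met.
  (e) The claim is a contract claim, not a consumer claim, so one alternative holds. Met.
  → The court has jurisdiction.
The Superior Court of Wynstead:
  (a) The claim is a contract claim, not an employment claim, so one alternative holds. Met.
  (b) The claim is a contract claim, so one alternative holds. The carve-out does not apply: the amount in controversy is $120,000, above the USD 102,000 ceiling. Satisfied.
  (c) The operative events occurred in Holria, not Wynstead; no party resides in Wynstead; no such written consent has been filed — every alternative fails. But the amount in controversy is $120,000, which meets the USD 100,000 floor, and the 'unless' clause therefore excuses the requirement. Met.
  (d) The amount in controversy is USD 120,000, which meets the USD 10,000 floor — that alternative is enough. Met.
  → Jurisdiction lies.
The Civil Court of Holria:
  (a) The claim is a contract claim, not a consumer claim — that alternative is enough. Condition met.
  (b) The amount in controversy is 120,000 dollars, within the 250,000 dollars ceiling, so this disjunct is met. Condition met.
  (c) The amount in controversy is USD 120,000, which meets the USD 25,000 floor, so one alternative holds. The exception is not triggered, since the claim is a contract claim, not an employment claim. Satisfied.
  (d) The plaintiff resides in Velmont, which is not Holria. Condition met.
  → All conditions met; jurisdiction exists.
The Circuit Court of Wynstead:
  (a) The amount in controversy is USD 120,000, which meets the USD 104,000 floor — that alternative is enough. Satisfied.
  (b) The claim is a contract claim, not an employment claim, which satisfies one of the alternatives. Satisfied.
  (c) The plaintiff resides in Velmont, which is not Wynstead, which satisfies one of the alternatives. Condition met.
  (d) The operative events occurred in Holria, not Merria. Not satisfied.
  → No jurisdiction.
Courts with jurisdiction: the Superior Court of Mormont, the Superior Court of Wynstead, the Civil Court of Holria — 3 in total.

3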